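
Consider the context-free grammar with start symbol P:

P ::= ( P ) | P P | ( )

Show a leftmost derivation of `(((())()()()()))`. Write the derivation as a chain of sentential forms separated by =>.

P => (P) => ((P)) => ((PP)) => ((PPP)) => ((PPPP)) => ((PPPPP)) => (((P)PPPP)) => (((())PPPP)) => (((())()PPP)) => (((())()()PP)) => (((())()()()P)) => (((())()()()()))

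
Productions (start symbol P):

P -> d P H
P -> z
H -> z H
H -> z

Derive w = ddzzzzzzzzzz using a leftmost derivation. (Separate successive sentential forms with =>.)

P => dPH => ddPHH => ddzHH => ddzzHH => ddzzzH => ddzzzzH => ddzzzzzH => ddzzzzzzH => ddzzzzzzzH => ddzzzzzzzzH => ddzzzzzzzzzH => ddzzzzzzzzzz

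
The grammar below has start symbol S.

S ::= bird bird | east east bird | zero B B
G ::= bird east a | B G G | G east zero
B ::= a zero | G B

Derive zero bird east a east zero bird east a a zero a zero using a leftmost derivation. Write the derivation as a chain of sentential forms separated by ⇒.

S ⇒ zero B B ⇒ zero G B B ⇒ zero G east zero B B ⇒ zero bird east a east zero B B ⇒ zero bird east a east zero G B B ⇒ zero bird east a east zero bird east a B B ⇒ zero bird east a east zero bird east a a zero B ⇒ zero bird east a east zero bird east a a zero a zero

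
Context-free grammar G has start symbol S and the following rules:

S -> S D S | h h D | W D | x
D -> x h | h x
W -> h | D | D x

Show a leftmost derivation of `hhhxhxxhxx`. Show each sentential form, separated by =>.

S => SDS   [S -> S D S]
SDS => hhDDS   [S -> h h D]
hhDDS => hhhxDS   [D -> h x]
hhhxDS => hhhxhxS   [D -> h x]
hhhxhxS => hhhxhxSDS   [S -> S D S]
hhhxhxSDS => hhhxhxxDS   [S -> x]
hhhxhxxDS => hhhxhxxhxS   [D -> h x]
hhhxhxxhxS => hhhxhxxhxx   [S -> x]

S=>SDS=>hhDDS=>hhhxDS=>hhhxhxS=>hhhxhxSDS=>hhhxhxxDS=>hhhxhxxhxS=>hhhxhxxhxx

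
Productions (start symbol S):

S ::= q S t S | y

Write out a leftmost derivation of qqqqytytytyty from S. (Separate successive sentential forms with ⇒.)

S ⇒ qStS   [S ::= q S t S]
qStS ⇒ qqStStS   [S ::= q S t S]
qqStStS ⇒ qqqStStStS   [S ::= q S t S]
qqqStStStS ⇒ qqqqStStStStS   [S ::= q S t S]
qqqqStStStStS ⇒ qqqqytStStStS   [S ::= y]
qqqqytStStStS ⇒ qqqqytytStStS   [S ::= y]
qqqqytytStStS ⇒ qqqqytytytStS   [S ::= y]
qqqqytytytStS ⇒ qqqqytytytytS   [S ::= y]
qqqqytytytytS ⇒ qqqqytytytyty   [S ::= y]

S ⇒ qStS ⇒ qqStStS ⇒ qqqStStStS ⇒ qqqqStStStStS ⇒ qqqqytStStStS ⇒ qqqqytytStStS ⇒ qqqqytytytStS ⇒ qqqqytytytytS ⇒ qqqqytytytyty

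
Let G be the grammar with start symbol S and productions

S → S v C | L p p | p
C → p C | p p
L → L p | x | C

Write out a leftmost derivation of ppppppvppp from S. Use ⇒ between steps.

S⇒SvC⇒LppvC⇒CppvC⇒pCppvC⇒ppCppvC⇒ppppppvC⇒ppppppvpC⇒ppppppvppp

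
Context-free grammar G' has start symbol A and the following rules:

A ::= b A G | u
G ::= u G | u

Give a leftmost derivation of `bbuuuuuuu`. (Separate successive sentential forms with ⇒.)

A ⇒ bAG   [A ::= b A G]
bAG ⇒ bbAGG   [A ::= b A G]
bbAGG ⇒ bbuGG   [A ::= u]
bbuGG ⇒ bbuuGG   [G ::= u G]
bbuuGG ⇒ bbuuuGG   [G ::= u G]
bbuuuGG ⇒ bbuuuuG   [G ::= u]
bbuuuuG ⇒ bbuuuuuG   [G ::= u G]
bbuuuuuG ⇒ bbuuuuuuG   [G ::= u G]
bbuuuuuuG ⇒ bbuuuuuuu   [G ::= u]

A⇒bAG⇒bbAGG⇒bbuGG⇒bbuuGG⇒bbuuuGG⇒bbuuuuG⇒bbuuuuuG⇒bbuuuuuuG⇒bbuuuuuuu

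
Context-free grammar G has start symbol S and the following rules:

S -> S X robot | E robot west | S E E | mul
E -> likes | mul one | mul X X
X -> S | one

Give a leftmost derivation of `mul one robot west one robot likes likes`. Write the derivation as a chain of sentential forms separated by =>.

S => S E E => S X robot E E => E robot west X robot E E => mul one robot west X robot E E => mul one robot west one robot E E => mul one robot west one robot likes E => mul one robot west one robot likes likes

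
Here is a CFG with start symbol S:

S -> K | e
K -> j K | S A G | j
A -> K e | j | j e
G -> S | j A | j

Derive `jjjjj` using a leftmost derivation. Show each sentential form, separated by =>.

S => K => SAG => KAG => SAGAG => KAGAG => jAGAG => jjGAG => jjjAG => jjjjG => jjjjj

S => K   [S -> K]
K => SAG   [K -> S A G]
SAG => KAG   [S -> K]
KAG => SAGAG   [K -> S A G]
SAGAG => KAGAG   [S -> K]
KAGAG => jAGAG   [K -> j]
jAGAG => jjGAG   [A -> j]
jjGAG => jjjAG   [G -> j]
jjjAG => jjjjG   [A -> j]
jjjjG => jjjjj   [G -> j]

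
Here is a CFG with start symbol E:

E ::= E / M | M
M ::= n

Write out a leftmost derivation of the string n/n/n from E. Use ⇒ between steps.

E ⇒ E/M   [E ::= E / M]
E/M ⇒ E/M/M   [E ::= E / M]
E/M/M ⇒ M/M/M   [E ::= M]
M/M/M ⇒ n/M/M   [M ::= n]
n/M/M ⇒ n/n/M   [M ::= n]
n/n/M ⇒ n/n/n   [M ::= n]

E ⇒ E/M ⇒ E/M/M ⇒ M/M/M ⇒ n/M/M ⇒ n/n/M ⇒ n/n/n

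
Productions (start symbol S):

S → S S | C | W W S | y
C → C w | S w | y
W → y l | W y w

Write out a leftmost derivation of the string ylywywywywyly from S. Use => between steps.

S => WWS   [S → W W S]
WWS => WywWS   [W → W y w]
WywWS => WywywWS   [W → W y w]
WywywWS => WywywywWS   [W → W y w]
WywywywWS => WywywywywWS   [W → W y w]
WywywywywWS => ylywywywywWS   [W → y l]
ylywywywywWS => ylywywywywylS   [W → y l]
ylywywywywylS => ylywywywywylC   [S → C]
ylywywywywylC => ylywywywywyly   [C → y]

S => WWS => WywWS => WywywWS => WywywywWS => WywywywywWS => ylywywywywWS => ylywywywywylS => ylywywywywylC => ylywywywywyly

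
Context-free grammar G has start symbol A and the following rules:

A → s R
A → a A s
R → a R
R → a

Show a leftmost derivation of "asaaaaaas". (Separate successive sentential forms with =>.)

A => aAs => asRs => asaRs => asaaRs => asaaaRs => asaaaaRs => asaaaaaRs => asaaaaaas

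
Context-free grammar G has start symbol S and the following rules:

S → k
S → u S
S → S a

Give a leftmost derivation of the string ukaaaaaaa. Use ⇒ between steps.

S⇒Sa⇒uSa⇒uSaa⇒uSaaa⇒uSaaaa⇒uSaaaaa⇒uSaaaaaa⇒uSaaaaaaa⇒ukaaaaaaa

S ⇒ Sa   [S → S a]
Sa ⇒ uSa   [S → u S]
uSa ⇒ uSaa   [S → S a]
uSaa ⇒ uSaaa   [S → S a]
uSaaa ⇒ uSaaaa   [S → S a]
uSaaaa ⇒ uSaaaaa   [S → S a]
uSaaaaa ⇒ uSaaaaaa   [S → S a]
uSaaaaaa ⇒ uSaaaaaaa   [S → S a]
uSaaaaaaa ⇒ ukaaaaaaa   [S → k]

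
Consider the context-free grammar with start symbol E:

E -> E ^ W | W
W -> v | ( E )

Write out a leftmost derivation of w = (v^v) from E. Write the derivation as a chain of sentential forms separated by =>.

E => W   [E -> W]
W => (E)   [W -> ( E )]
(E) => (E^W)   [E -> E ^ W]
(E^W) => (W^W)   [E -> W]
(W^W) => (v^W)   [W -> v]
(v^W) => (v^v)   [W -> v]

E=>W=>(E)=>(E^W)=>(W^W)=>(v^W)=>(v^v)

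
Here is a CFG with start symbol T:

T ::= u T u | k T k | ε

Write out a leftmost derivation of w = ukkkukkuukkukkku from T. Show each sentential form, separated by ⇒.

T ⇒ uTu ⇒ ukTku ⇒ ukkTkku ⇒ ukkkTkkku ⇒ ukkkuTukkku ⇒ ukkkukTkukkku ⇒ ukkkukkTkkukkku ⇒ ukkkukkuTukkukkku ⇒ ukkkukkuukkukkku

T ⇒ uTu   [T ::= u T u]
uTu ⇒ ukTku   [T ::= k T k]
ukTku ⇒ ukkTkku   [T ::= k T k]
ukkTkku ⇒ ukkkTkkku   [T ::= k T k]
ukkkTkkku ⇒ ukkkuTukkku   [T ::= u T u]
ukkkuTukkku ⇒ ukkkukTkukkku   [T ::= k T k]
ukkkukTkukkku ⇒ ukkkukkTkkukkku   [T ::= k T k]
ukkkukkTkkukkku ⇒ ukkkukkuTukkukkku   [T ::= u T u]
ukkkukkuTukkukkku ⇒ ukkkukkuukkukkku   [T ::= ε]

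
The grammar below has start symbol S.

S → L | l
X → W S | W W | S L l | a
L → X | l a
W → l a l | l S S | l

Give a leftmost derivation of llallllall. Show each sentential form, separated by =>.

S => L => X => WS => lSSS => lLSS => llaSS => llaLS => llaXS => llaWWS => llalSSWS => llallSWS => llalllWS => llallllalS => llallllall

S => L   [S → L]
L => X   [L → X]
X => WS   [X → W S]
WS => lSSS   [W → l S S]
lSSS => lLSS   [S → L]
lLSS => llaSS   [L → l a]
llaSS => llaLS   [S → L]
llaLS => llaXS   [L → X]
llaXS => llaWWS   [X → W W]
llaWWS => llalSSWS   [W → l S S]
llalSSWS => llallSWS   [S → l]
llallSWS => llalllWS   [S → l]
llalllWS => llallllalS   [W → l a l]
llallllalS => llallllall   [S → l]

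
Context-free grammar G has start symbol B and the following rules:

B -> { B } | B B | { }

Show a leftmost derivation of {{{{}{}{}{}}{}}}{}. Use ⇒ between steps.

B ⇒ BB ⇒ {B}B ⇒ {{B}}B ⇒ {{BB}}B ⇒ {{{B}B}}B ⇒ {{{BB}B}}B ⇒ {{{BBB}B}}B ⇒ {{{BBBB}B}}B ⇒ {{{{}BBB}B}}B ⇒ {{{{}{}BB}B}}B ⇒ {{{{}{}{}B}B}}B ⇒ {{{{}{}{}{}}B}}B ⇒ {{{{}{}{}{}}{}}}B ⇒ {{{{}{}{}{}}{}}}{}

B ⇒ BB   [B -> B B]
BB ⇒ {B}B   [B -> { B }]
{B}B ⇒ {{B}}B   [B -> { B }]
{{B}}B ⇒ {{BB}}B   [B -> B B]
{{BB}}B ⇒ {{{B}B}}B   [B -> { B }]
{{{B}B}}B ⇒ {{{BB}B}}B   [B -> B B]
{{{BB}B}}B ⇒ {{{BBB}B}}B   [B -> B B]
{{{BBB}B}}B ⇒ {{{BBBB}B}}B   [B -> B B]
{{{BBBB}B}}B ⇒ {{{{}BBB}B}}B   [B -> { }]
{{{{}BBB}B}}B ⇒ {{{{}{}BB}B}}B   [B -> { }]
{{{{}{}BB}B}}B ⇒ {{{{}{}{}B}B}}B   [B -> { }]
{{{{}{}{}B}B}}B ⇒ {{{{}{}{}{}}B}}B   [B -> { }]
{{{{}{}{}{}}B}}B ⇒ {{{{}{}{}{}}{}}}B   [B -> { }]
{{{{}{}{}{}}{}}}B ⇒ {{{{}{}{}{}}{}}}{}   [B -> { }]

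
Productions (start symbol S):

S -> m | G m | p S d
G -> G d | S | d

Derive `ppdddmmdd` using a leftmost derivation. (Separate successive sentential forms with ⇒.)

S ⇒ pSd   [S -> p S d]
pSd ⇒ ppSdd   [S -> p S d]
ppSdd ⇒ ppGmdd   [S -> G m]
ppGmdd ⇒ ppSmdd   [G -> S]
ppSmdd ⇒ ppGmmdd   [S -> G m]
ppGmmdd ⇒ ppGdmmdd   [G -> G d]
ppGdmmdd ⇒ ppGddmmdd   [G -> G d]
ppGddmmdd ⇒ ppdddmmdd   [G -> d]

S⇒pSd⇒ppSdd⇒ppGmdd⇒ppSmdd⇒ppGmmdd⇒ppGdmmdd⇒ppGddmmdd⇒ppdddmmdd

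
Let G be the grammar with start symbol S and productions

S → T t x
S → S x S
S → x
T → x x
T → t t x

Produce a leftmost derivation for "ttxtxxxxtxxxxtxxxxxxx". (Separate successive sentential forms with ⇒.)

S ⇒ SxS ⇒ SxSxS ⇒ SxSxSxS ⇒ TtxxSxSxS ⇒ ttxtxxSxSxS ⇒ ttxtxxSxSxSxS ⇒ ttxtxxTtxxSxSxS ⇒ ttxtxxxxtxxSxSxS ⇒ ttxtxxxxtxxSxSxSxS ⇒ ttxtxxxxtxxTtxxSxSxS ⇒ ttxtxxxxtxxxxtxxSxSxS ⇒ ttxtxxxxtxxxxtxxxxSxS ⇒ ttxtxxxxtxxxxtxxxxxxS ⇒ ttxtxxxxtxxxxtxxxxxxx

S ⇒ SxS   [S → S x S]
SxS ⇒ SxSxS   [S → S x S]
SxSxS ⇒ SxSxSxS   [S → S x S]
SxSxSxS ⇒ TtxxSxSxS   [S → T t x]
TtxxSxSxS ⇒ ttxtxxSxSxS   [T → t t x]
ttxtxxSxSxS ⇒ ttxtxxSxSxSxS   [S → S x S]
ttxtxxSxSxSxS ⇒ ttxtxxTtxxSxSxS   [S → T t x]
ttxtxxTtxxSxSxS ⇒ ttxtxxxxtxxSxSxS   [T → x x]
ttxtxxxxtxxSxSxS ⇒ ttxtxxxxtxxSxSxSxS   [S → S x S]
ttxtxxxxtxxSxSxSxS ⇒ ttxtxxxxtxxTtxxSxSxS   [S → T t x]
ttxtxxxxtxxTtxxSxSxS ⇒ ttxtxxxxtxxxxtxxSxSxS   [T → x x]
ttxtxxxxtxxxxtxxSxSxS ⇒ ttxtxxxxtxxxxtxxxxSxS   [S → x]
ttxtxxxxtxxxxtxxxxSxS ⇒ ttxtxxxxtxxxxtxxxxxxS   [S → x]
ttxtxxxxtxxxxtxxxxxxS ⇒ ttxtxxxxtxxxxtxxxxxxx   [S → x]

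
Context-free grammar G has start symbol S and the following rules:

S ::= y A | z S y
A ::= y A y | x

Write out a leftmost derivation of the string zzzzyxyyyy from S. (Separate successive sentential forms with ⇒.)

S ⇒ zSy ⇒ zzSyy ⇒ zzzSyyy ⇒ zzzzSyyyy ⇒ zzzzyAyyyy ⇒ zzzzyxyyyy

S ⇒ zSy   [S ::= z S y]
zSy ⇒ zzSyy   [S ::= z S y]
zzSyy ⇒ zzzSyyy   [S ::= z S y]
zzzSyyy ⇒ zzzzSyyyy   [S ::= z S y]
zzzzSyyyy ⇒ zzzzyAyyyy   [S ::= y A]
zzzzyAyyyy ⇒ zzzzyxyyyy   [A ::= x]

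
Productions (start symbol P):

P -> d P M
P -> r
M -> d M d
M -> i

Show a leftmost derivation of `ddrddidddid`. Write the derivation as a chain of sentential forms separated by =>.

P=>dPM=>ddPMM=>ddrMM=>ddrdMdM=>ddrddMddM=>ddrddiddM=>ddrddidddMd=>ddrddidddid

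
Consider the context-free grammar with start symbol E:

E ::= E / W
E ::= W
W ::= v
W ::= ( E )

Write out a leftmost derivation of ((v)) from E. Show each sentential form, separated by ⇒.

E ⇒ W   [E ::= W]
W ⇒ (E)   [W ::= ( E )]
(E) ⇒ (W)   [E ::= W]
(W) ⇒ ((E))   [W ::= ( E )]
((E)) ⇒ ((W))   [E ::= W]
((W)) ⇒ ((v))   [W ::= v]

E ⇒ W ⇒ (E) ⇒ (W) ⇒ ((E)) ⇒ ((W)) ⇒ ((v))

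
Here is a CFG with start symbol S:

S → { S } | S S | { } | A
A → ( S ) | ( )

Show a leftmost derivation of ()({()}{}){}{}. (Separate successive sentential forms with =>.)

S=>SS=>AS=>()S=>()SS=>()SSS=>()ASS=>()(S)SS=>()(SS)SS=>()({S}S)SS=>()({A}S)SS=>()({()}S)SS=>()({()}{})SS=>()({()}{}){}S=>()({()}{}){}{}

S => SS   [S → S S]
SS => AS   [S → A]
AS => ()S   [A → ( )]
()S => ()SS   [S → S S]
()SS => ()SSS   [S → S S]
()SSS => ()ASS   [S → A]
()ASS => ()(S)SS   [A → ( S )]
()(S)SS => ()(SS)SS   [S → S S]
()(SS)SS => ()({S}S)SS   [S → { S }]
()({S}S)SS => ()({A}S)SS   [S → A]
()({A}S)SS => ()({()}S)SS   [A → ( )]
()({()}S)SS => ()({()}{})SS   [S → { }]
()({()}{})SS => ()({()}{}){}S   [S → { }]
()({()}{}){}S => ()({()}{}){}{}   [S → { }]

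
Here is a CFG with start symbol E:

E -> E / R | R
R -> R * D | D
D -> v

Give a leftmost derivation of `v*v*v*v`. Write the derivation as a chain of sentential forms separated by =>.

E => R   [E -> R]
R => R*D   [R -> R * D]
R*D => R*D*D   [R -> R * D]
R*D*D => R*D*D*D   [R -> R * D]
R*D*D*D => D*D*D*D   [R -> D]
D*D*D*D => v*D*D*D   [D -> v]
v*D*D*D => v*v*D*D   [D -> v]
v*v*D*D => v*v*v*D   [D -> v]
v*v*v*D => v*v*v*v   [D -> v]

E=>R=>R*D=>R*D*D=>R*D*D*D=>D*D*D*D=>v*D*D*D=>v*v*D*D=>v*v*v*D=>v*v*v*v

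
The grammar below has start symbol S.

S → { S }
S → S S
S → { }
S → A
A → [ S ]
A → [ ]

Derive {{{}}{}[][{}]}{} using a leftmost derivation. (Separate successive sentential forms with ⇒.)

S ⇒ SS ⇒ {S}S ⇒ {SS}S ⇒ {SSS}S ⇒ {{S}SS}S ⇒ {{{}}SS}S ⇒ {{{}}SSS}S ⇒ {{{}}{}SS}S ⇒ {{{}}{}AS}S ⇒ {{{}}{}[]S}S ⇒ {{{}}{}[]A}S ⇒ {{{}}{}[][S]}S ⇒ {{{}}{}[][{}]}S ⇒ {{{}}{}[][{}]}{}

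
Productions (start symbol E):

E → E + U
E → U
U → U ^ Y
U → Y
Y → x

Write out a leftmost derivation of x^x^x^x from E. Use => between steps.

E => U   [E → U]
U => U^Y   [U → U ^ Y]
U^Y => U^Y^Y   [U → U ^ Y]
U^Y^Y => U^Y^Y^Y   [U → U ^ Y]
U^Y^Y^Y => Y^Y^Y^Y   [U → Y]
Y^Y^Y^Y => x^Y^Y^Y   [Y → x]
x^Y^Y^Y => x^x^Y^Y   [Y → x]
x^x^Y^Y => x^x^x^Y   [Y → x]
x^x^x^Y => x^x^x^x   [Y → x]

E => U => U^Y => U^Y^Y => U^Y^Y^Y => Y^Y^Y^Y => x^Y^Y^Y => x^x^Y^Y => x^x^x^Y => x^x^x^x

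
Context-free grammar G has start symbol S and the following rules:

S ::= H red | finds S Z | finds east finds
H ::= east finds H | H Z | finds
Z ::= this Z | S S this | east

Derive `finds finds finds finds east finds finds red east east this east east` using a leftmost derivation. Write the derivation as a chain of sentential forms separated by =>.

S => finds S Z => finds finds S Z Z => finds finds finds S Z Z Z => finds finds finds finds S Z Z Z Z => finds finds finds finds H red Z Z Z Z => finds finds finds finds east finds H red Z Z Z Z => finds finds finds finds east finds finds red Z Z Z Z => finds finds finds finds east finds finds red east Z Z Z => finds finds finds finds east finds finds red east east Z Z => finds finds finds finds east finds finds red east east this Z Z => finds finds finds finds east finds finds red east east this east Z => finds finds finds finds east finds finds red east east this east east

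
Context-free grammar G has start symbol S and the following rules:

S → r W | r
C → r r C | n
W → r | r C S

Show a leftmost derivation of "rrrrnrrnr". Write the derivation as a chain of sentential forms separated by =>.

S => rW => rrCS => rrrrCS => rrrrnS => rrrrnrW => rrrrnrrCS => rrrrnrrnS => rrrrnrrnr

S => rW   [S → r W]
rW => rrCS   [W → r C S]
rrCS => rrrrCS   [C → r r C]
rrrrCS => rrrrnS   [C → n]
rrrrnS => rrrrnrW   [S → r W]
rrrrnrW => rrrrnrrCS   [W → r C S]
rrrrnrrCS => rrrrnrrnS   [C → n]
rrrrnrrnS => rrrrnrrnr   [S → r]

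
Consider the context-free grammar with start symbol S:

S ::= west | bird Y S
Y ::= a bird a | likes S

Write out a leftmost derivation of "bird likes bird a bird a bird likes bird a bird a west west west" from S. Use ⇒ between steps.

S ⇒ bird Y S ⇒ bird likes S S ⇒ bird likes bird Y S S ⇒ bird likes bird a bird a S S ⇒ bird likes bird a bird a bird Y S S ⇒ bird likes bird a bird a bird likes S S S ⇒ bird likes bird a bird a bird likes bird Y S S S ⇒ bird likes bird a bird a bird likes bird a bird a S S S ⇒ bird likes bird a bird a bird likes bird a bird a west S S ⇒ bird likes bird a bird a bird likes bird a bird a west west S ⇒ bird likes bird a bird a bird likes bird a bird a west west west

S ⇒ bird Y S   [S ::= bird Y S]
bird Y S ⇒ bird likes S S   [Y ::= likes S]
bird likes S S ⇒ bird likes bird Y S S   [S ::= bird Y S]
bird likes bird Y S S ⇒ bird likes bird a bird a S S   [Y ::= a bird a]
bird likes bird a bird a S S ⇒ bird likes bird a bird a bird Y S S   [S ::= bird Y S]
bird likes bird a bird a bird Y S S ⇒ bird likes bird a bird a bird likes S S S   [Y ::= likes S]
bird likes bird a bird a bird likes S S S ⇒ bird likes bird a bird a bird likes bird Y S S S   [S ::= bird Y S]
bird likes bird a bird a bird likes bird Y S S S ⇒ bird likes bird a bird a bird likes bird a bird a S S S   [Y ::= a bird a]
bird likes bird a bird a bird likes bird a bird a S S S ⇒ bird likes bird a bird a bird likes bird a bird a west S S   [S ::= west]
bird likes bird a bird a bird likes bird a bird a west S S ⇒ bird likes bird a bird a bird likes bird a bird a west west S   [S ::= west]
bird likes bird a bird a bird likes bird a bird a west west S ⇒ bird likes bird a bird a bird likes bird a bird a west west west   [S ::= west]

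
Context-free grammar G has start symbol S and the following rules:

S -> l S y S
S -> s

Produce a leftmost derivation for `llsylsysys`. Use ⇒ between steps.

S ⇒ lSyS ⇒ llSySyS ⇒ llsySyS ⇒ llsylSySyS ⇒ llsylsySyS ⇒ llsylsysyS ⇒ llsylsysys

S ⇒ lSyS   [S -> l S y S]
lSyS ⇒ llSySyS   [S -> l S y S]
llSySyS ⇒ llsySyS   [S -> s]
llsySyS ⇒ llsylSySyS   [S -> l S y S]
llsylSySyS ⇒ llsylsySyS   [S -> s]
llsylsySyS ⇒ llsylsysyS   [S -> s]
llsylsysyS ⇒ llsylsysys   [S -> s]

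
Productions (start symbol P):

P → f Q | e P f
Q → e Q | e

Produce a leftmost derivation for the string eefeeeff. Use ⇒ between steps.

P ⇒ ePf ⇒ eePff ⇒ eefQff ⇒ eefeQff ⇒ eefeeQff ⇒ eefeeeff

P ⇒ ePf   [P → e P f]
ePf ⇒ eePff   [P → e P f]
eePff ⇒ eefQff   [P → f Q]
eefQff ⇒ eefeQff   [Q → e Q]
eefeQff ⇒ eefeeQff   [Q → e Q]
eefeeQff ⇒ eefeeeff   [Q → e]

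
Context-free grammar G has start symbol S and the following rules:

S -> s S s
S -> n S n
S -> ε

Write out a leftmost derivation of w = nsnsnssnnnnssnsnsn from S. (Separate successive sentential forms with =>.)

S => nSn => nsSsn => nsnSnsn => nsnsSsnsn => nsnsnSnsnsn => nsnsnsSsnsnsn => nsnsnssSssnsnsn => nsnsnssnSnssnsnsn => nsnsnssnnSnnssnsnsn => nsnsnssnnnnssnsnsn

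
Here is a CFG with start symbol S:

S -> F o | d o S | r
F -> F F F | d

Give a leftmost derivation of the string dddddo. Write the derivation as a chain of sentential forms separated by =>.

S=>Fo=>FFFo=>dFFo=>ddFo=>ddFFFo=>dddFFo=>ddddFo=>dddddo

S => Fo   [S -> F o]
Fo => FFFo   [F -> F F F]
FFFo => dFFo   [F -> d]
dFFo => ddFo   [F -> d]
ddFo => ddFFFo   [F -> F F F]
ddFFFo => dddFFo   [F -> d]
dddFFo => ddddFo   [F -> d]
ddddFo => dddddo   [F -> d]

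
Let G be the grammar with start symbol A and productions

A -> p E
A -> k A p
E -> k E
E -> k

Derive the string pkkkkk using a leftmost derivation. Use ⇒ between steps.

A ⇒ pE   [A -> p E]
pE ⇒ pkE   [E -> k E]
pkE ⇒ pkkE   [E -> k E]
pkkE ⇒ pkkkE   [E -> k E]
pkkkE ⇒ pkkkkE   [E -> k E]
pkkkkE ⇒ pkkkkk   [E -> k]

A ⇒ pE ⇒ pkE ⇒ pkkE ⇒ pkkkE ⇒ pkkkkE ⇒ pkkkkk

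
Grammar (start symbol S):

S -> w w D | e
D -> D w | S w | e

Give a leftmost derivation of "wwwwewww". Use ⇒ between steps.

S ⇒ wwD   [S -> w w D]
wwD ⇒ wwDw   [D -> D w]
wwDw ⇒ wwSww   [D -> S w]
wwSww ⇒ wwwwDww   [S -> w w D]
wwwwDww ⇒ wwwwDwww   [D -> D w]
wwwwDwww ⇒ wwwwewww   [D -> e]

S ⇒ wwD ⇒ wwDw ⇒ wwSww ⇒ wwwwDww ⇒ wwwwDwww ⇒ wwwwewww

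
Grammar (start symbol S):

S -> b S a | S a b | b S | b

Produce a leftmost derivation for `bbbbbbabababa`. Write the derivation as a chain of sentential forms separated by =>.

S => bS   [S -> b S]
bS => bbSa   [S -> b S a]
bbSa => bbbSa   [S -> b S]
bbbSa => bbbbSa   [S -> b S]
bbbbSa => bbbbSaba   [S -> S a b]
bbbbSaba => bbbbbSaba   [S -> b S]
bbbbbSaba => bbbbbSababa   [S -> S a b]
bbbbbSababa => bbbbbSabababa   [S -> S a b]
bbbbbSabababa => bbbbbbabababa   [S -> b]

S => bS => bbSa => bbbSa => bbbbSa => bbbbSaba => bbbbbSaba => bbbbbSababa => bbbbbSabababa => bbbbbbabababa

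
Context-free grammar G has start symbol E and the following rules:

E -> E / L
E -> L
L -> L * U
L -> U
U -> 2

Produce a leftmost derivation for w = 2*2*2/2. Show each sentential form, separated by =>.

E => E/L => L/L => L*U/L => L*U*U/L => U*U*U/L => 2*U*U/L => 2*2*U/L => 2*2*2/L => 2*2*2/U => 2*2*2/2

E => E/L   [E -> E / L]
E/L => L/L   [E -> L]
L/L => L*U/L   [L -> L * U]
L*U/L => L*U*U/L   [L -> L * U]
L*U*U/L => U*U*U/L   [L -> U]
U*U*U/L => 2*U*U/L   [U -> 2]
2*U*U/L => 2*2*U/L   [U -> 2]
2*2*U/L => 2*2*2/L   [U -> 2]
2*2*2/L => 2*2*2/U   [L -> U]
2*2*2/U => 2*2*2/2   [U -> 2]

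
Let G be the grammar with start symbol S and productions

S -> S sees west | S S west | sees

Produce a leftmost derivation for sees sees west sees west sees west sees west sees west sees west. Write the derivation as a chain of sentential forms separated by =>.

S => S sees west => S sees west sees west => S sees west sees west sees west => S S west sees west sees west sees west => S sees west S west sees west sees west sees west => S sees west sees west S west sees west sees west sees west => sees sees west sees west S west sees west sees west sees west => sees sees west sees west sees west sees west sees west sees west

S => S sees west   [S -> S sees west]
S sees west => S sees west sees west   [S -> S sees west]
S sees west sees west => S sees west sees west sees west   [S -> S sees west]
S sees west sees west sees west => S S west sees west sees west sees west   [S -> S S west]
S S west sees west sees west sees west => S sees west S west sees west sees west sees west   [S -> S sees west]
S sees west S west sees west sees west sees west => S sees west sees west S west sees west sees west sees west   [S -> S sees west]
S sees west sees west S west sees west sees west sees west => sees sees west sees west S west sees west sees west sees west   [S -> sees]
sees sees west sees west S west sees west sees west sees west => sees sees west sees west sees west sees west sees west sees west   [S -> sees]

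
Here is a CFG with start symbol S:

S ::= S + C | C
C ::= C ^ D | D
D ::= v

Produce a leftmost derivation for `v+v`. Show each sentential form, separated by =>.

S=>S+C=>C+C=>D+C=>v+C=>v+D=>v+v

S => S+C   [S ::= S + C]
S+C => C+C   [S ::= C]
C+C => D+C   [C ::= D]
D+C => v+C   [D ::= v]
v+C => v+D   [C ::= D]
v+D => v+v   [D ::= v]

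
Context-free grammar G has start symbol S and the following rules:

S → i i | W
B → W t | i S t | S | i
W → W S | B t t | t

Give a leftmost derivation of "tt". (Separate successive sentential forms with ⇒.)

S ⇒ W ⇒ WS ⇒ tS ⇒ tW ⇒ tt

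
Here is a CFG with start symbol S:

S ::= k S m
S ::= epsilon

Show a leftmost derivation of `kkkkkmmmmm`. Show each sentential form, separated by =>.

S => kSm   [S ::= k S m]
kSm => kkSmm   [S ::= k S m]
kkSmm => kkkSmmm   [S ::= k S m]
kkkSmmm => kkkkSmmmm   [S ::= k S m]
kkkkSmmmm => kkkkkSmmmmm   [S ::= k S m]
kkkkkSmmmmm => kkkkkmmmmm   [S ::= epsilon]

S => kSm => kkSmm => kkkSmmm => kkkkSmmmm => kkkkkSmmmmm => kkkkkmmmmm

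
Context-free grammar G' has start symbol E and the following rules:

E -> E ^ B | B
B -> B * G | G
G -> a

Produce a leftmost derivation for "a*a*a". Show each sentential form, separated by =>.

E=>B=>B*G=>B*G*G=>G*G*G=>a*G*G=>a*a*G=>a*a*a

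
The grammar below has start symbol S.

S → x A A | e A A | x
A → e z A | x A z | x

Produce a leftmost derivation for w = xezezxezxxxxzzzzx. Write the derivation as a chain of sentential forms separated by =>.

S => xAA   [S → x A A]
xAA => xezAA   [A → e z A]
xezAA => xezezAA   [A → e z A]
xezezAA => xezezxAzA   [A → x A z]
xezezxAzA => xezezxezAzA   [A → e z A]
xezezxezAzA => xezezxezxAzzA   [A → x A z]
xezezxezxAzzA => xezezxezxxAzzzA   [A → x A z]
xezezxezxxAzzzA => xezezxezxxxAzzzzA   [A → x A z]
xezezxezxxxAzzzzA => xezezxezxxxxzzzzA   [A → x]
xezezxezxxxxzzzzA => xezezxezxxxxzzzzx   [A → x]

S=>xAA=>xezAA=>xezezAA=>xezezxAzA=>xezezxezAzA=>xezezxezxAzzA=>xezezxezxxAzzzA=>xezezxezxxxAzzzzA=>xezezxezxxxxzzzzA=>xezezxezxxxxzzzzx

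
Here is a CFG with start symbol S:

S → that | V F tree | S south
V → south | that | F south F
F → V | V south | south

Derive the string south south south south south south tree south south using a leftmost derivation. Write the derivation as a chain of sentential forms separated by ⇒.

S ⇒ S south ⇒ S south south ⇒ V F tree south south ⇒ F south F F tree south south ⇒ V south F F tree south south ⇒ F south F south F F tree south south ⇒ south south F south F F tree south south ⇒ south south south south F F tree south south ⇒ south south south south south F tree south south ⇒ south south south south south south tree south south

S ⇒ S south   [S → S south]
S south ⇒ S south south   [S → S south]
S south south ⇒ V F tree south south   [S → V F tree]
V F tree south south ⇒ F south F F tree south south   [V → F south F]
F south F F tree south south ⇒ V south F F tree south south   [F → V]
V south F F tree south south ⇒ F south F south F F tree south south   [V → F south F]
F south F south F F tree south south ⇒ south south F south F F tree south south   [F → south]
south south F south F F tree south south ⇒ south south south south F F tree south south   [F → south]
south south south south F F tree south south ⇒ south south south south south F tree south south   [F → south]
south south south south south F tree south south ⇒ south south south south south south tree south south   [F → south]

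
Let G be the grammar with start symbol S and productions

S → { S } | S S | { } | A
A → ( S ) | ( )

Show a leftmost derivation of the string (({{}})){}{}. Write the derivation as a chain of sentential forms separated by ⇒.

S ⇒ SS ⇒ SSS ⇒ ASS ⇒ (S)SS ⇒ (A)SS ⇒ ((S))SS ⇒ (({S}))SS ⇒ (({{}}))SS ⇒ (({{}})){}S ⇒ (({{}})){}{}

S ⇒ SS   [S → S S]
SS ⇒ SSS   [S → S S]
SSS ⇒ ASS   [S → A]
ASS ⇒ (S)SS   [A → ( S )]
(S)SS ⇒ (A)SS   [S → A]
(A)SS ⇒ ((S))SS   [A → ( S )]
((S))SS ⇒ (({S}))SS   [S → { S }]
(({S}))SS ⇒ (({{}}))SS   [S → { }]
(({{}}))SS ⇒ (({{}})){}S   [S → { }]
(({{}})){}S ⇒ (({{}})){}{}   [S → { }]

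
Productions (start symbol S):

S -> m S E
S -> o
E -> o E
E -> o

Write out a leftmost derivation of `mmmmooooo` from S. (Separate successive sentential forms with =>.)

S => mSE   [S -> m S E]
mSE => mmSEE   [S -> m S E]
mmSEE => mmmSEEE   [S -> m S E]
mmmSEEE => mmmmSEEEE   [S -> m S E]
mmmmSEEEE => mmmmoEEEE   [S -> o]
mmmmoEEEE => mmmmooEEE   [E -> o]
mmmmooEEE => mmmmoooEE   [E -> o]
mmmmoooEE => mmmmooooE   [E -> o]
mmmmooooE => mmmmooooo   [E -> o]

S => mSE => mmSEE => mmmSEEE => mmmmSEEEE => mmmmoEEEE => mmmmooEEE => mmmmoooEE => mmmmooooE => mmmmooooo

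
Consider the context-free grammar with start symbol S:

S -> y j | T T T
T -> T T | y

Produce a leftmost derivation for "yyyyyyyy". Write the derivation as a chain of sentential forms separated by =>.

S => TTT => TTTT => TTTTT => TTTTTT => TTTTTTT => TTTTTTTT => yTTTTTTT => yyTTTTTT => yyyTTTTT => yyyyTTTT => yyyyyTTT => yyyyyyTT => yyyyyyyT => yyyyyyyy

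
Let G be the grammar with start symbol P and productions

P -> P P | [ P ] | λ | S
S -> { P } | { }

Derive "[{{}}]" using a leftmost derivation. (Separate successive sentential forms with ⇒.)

P ⇒ [P] ⇒ [S] ⇒ [{P}] ⇒ [{S}] ⇒ [{{}}]

P ⇒ [P]   [P -> [ P ]]
[P] ⇒ [S]   [P -> S]
[S] ⇒ [{P}]   [S -> { P }]
[{P}] ⇒ [{S}]   [P -> S]
[{S}] ⇒ [{{}}]   [S -> { }]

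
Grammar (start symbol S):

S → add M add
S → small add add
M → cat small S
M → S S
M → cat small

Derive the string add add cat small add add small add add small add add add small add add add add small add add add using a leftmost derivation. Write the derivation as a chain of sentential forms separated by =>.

S => add M add => add S S add => add add M add S add => add add cat small S add S add => add add cat small add M add add S add => add add cat small add S S add add S add => add add cat small add add M add S add add S add => add add cat small add add S S add S add add S add => add add cat small add add small add add S add S add add S add => add add cat small add add small add add small add add add S add add S add => add add cat small add add small add add small add add add small add add add add S add => add add cat small add add small add add small add add add small add add add add small add add add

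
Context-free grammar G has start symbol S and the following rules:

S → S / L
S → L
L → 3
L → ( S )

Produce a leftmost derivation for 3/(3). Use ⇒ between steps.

S ⇒ S/L ⇒ L/L ⇒ 3/L ⇒ 3/(S) ⇒ 3/(L) ⇒ 3/(3)

S ⇒ S/L   [S → S / L]
S/L ⇒ L/L   [S → L]
L/L ⇒ 3/L   [L → 3]
3/L ⇒ 3/(S)   [L → ( S )]
3/(S) ⇒ 3/(L)   [S → L]
3/(L) ⇒ 3/(3)   [L → 3]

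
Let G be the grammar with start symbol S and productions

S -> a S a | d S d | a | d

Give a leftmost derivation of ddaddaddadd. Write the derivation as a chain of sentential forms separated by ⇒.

S ⇒ dSd ⇒ ddSdd ⇒ ddaSadd ⇒ ddadSdadd ⇒ ddaddSddadd ⇒ ddaddaddadd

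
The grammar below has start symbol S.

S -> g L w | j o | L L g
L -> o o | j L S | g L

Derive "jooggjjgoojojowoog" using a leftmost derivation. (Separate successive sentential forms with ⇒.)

S ⇒ LLg ⇒ jLSLg ⇒ jooSLg ⇒ joogLwLg ⇒ jooggLwLg ⇒ jooggjLSwLg ⇒ jooggjjLSSwLg ⇒ jooggjjgLSSwLg ⇒ jooggjjgooSSwLg ⇒ jooggjjgoojoSwLg ⇒ jooggjjgoojojowLg ⇒ jooggjjgoojojowoog

S ⇒ LLg   [S -> L L g]
LLg ⇒ jLSLg   [L -> j L S]
jLSLg ⇒ jooSLg   [L -> o o]
jooSLg ⇒ joogLwLg   [S -> g L w]
joogLwLg ⇒ jooggLwLg   [L -> g L]
jooggLwLg ⇒ jooggjLSwLg   [L -> j L S]
jooggjLSwLg ⇒ jooggjjLSSwLg   [L -> j L S]
jooggjjLSSwLg ⇒ jooggjjgLSSwLg   [L -> g L]
jooggjjgLSSwLg ⇒ jooggjjgooSSwLg   [L -> o o]
jooggjjgooSSwLg ⇒ jooggjjgoojoSwLg   [S -> j o]
jooggjjgoojoSwLg ⇒ jooggjjgoojojowLg   [S -> j o]
jooggjjgoojojowLg ⇒ jooggjjgoojojowoog   [L -> o o]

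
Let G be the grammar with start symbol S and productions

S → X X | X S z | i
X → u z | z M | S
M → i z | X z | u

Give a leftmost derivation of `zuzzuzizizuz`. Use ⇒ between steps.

S ⇒ XX   [S → X X]
XX ⇒ SX   [X → S]
SX ⇒ XSzX   [S → X S z]
XSzX ⇒ SSzX   [X → S]
SSzX ⇒ XSzSzX   [S → X S z]
XSzSzX ⇒ SSzSzX   [X → S]
SSzSzX ⇒ XXSzSzX   [S → X X]
XXSzSzX ⇒ zMXSzSzX   [X → z M]
zMXSzSzX ⇒ zXzXSzSzX   [M → X z]
zXzXSzSzX ⇒ zuzzXSzSzX   [X → u z]
zuzzXSzSzX ⇒ zuzzuzSzSzX   [X → u z]
zuzzuzSzSzX ⇒ zuzzuzizSzX   [S → i]
zuzzuzizSzX ⇒ zuzzuzizizX   [S → i]
zuzzuzizizX ⇒ zuzzuzizizuz   [X → u z]

S ⇒ XX ⇒ SX ⇒ XSzX ⇒ SSzX ⇒ XSzSzX ⇒ SSzSzX ⇒ XXSzSzX ⇒ zMXSzSzX ⇒ zXzXSzSzX ⇒ zuzzXSzSzX ⇒ zuzzuzSzSzX ⇒ zuzzuzizSzX ⇒ zuzzuzizizX ⇒ zuzzuzizizuz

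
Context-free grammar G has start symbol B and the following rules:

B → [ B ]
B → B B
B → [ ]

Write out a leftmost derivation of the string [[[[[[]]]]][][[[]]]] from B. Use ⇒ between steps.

B ⇒ [B] ⇒ [BB] ⇒ [BBB] ⇒ [[B]BB] ⇒ [[[B]]BB] ⇒ [[[[B]]]BB] ⇒ [[[[[B]]]]BB] ⇒ [[[[[[]]]]]BB] ⇒ [[[[[[]]]]][]B] ⇒ [[[[[[]]]]][][B]] ⇒ [[[[[[]]]]][][[B]]] ⇒ [[[[[[]]]]][][[[]]]]

B ⇒ [B]   [B → [ B ]]
[B] ⇒ [BB]   [B → B B]
[BB] ⇒ [BBB]   [B → B B]
[BBB] ⇒ [[B]BB]   [B → [ B ]]
[[B]BB] ⇒ [[[B]]BB]   [B → [ B ]]
[[[B]]BB] ⇒ [[[[B]]]BB]   [B → [ B ]]
[[[[B]]]BB] ⇒ [[[[[B]]]]BB]   [B → [ B ]]
[[[[[B]]]]BB] ⇒ [[[[[[]]]]]BB]   [B → [ ]]
[[[[[[]]]]]BB] ⇒ [[[[[[]]]]][]B]   [B → [ ]]
[[[[[[]]]]][]B] ⇒ [[[[[[]]]]][][B]]   [B → [ B ]]
[[[[[[]]]]][][B]] ⇒ [[[[[[]]]]][][[B]]]   [B → [ B ]]
[[[[[[]]]]][][[B]]] ⇒ [[[[[[]]]]][][[[]]]]   [B → [ ]]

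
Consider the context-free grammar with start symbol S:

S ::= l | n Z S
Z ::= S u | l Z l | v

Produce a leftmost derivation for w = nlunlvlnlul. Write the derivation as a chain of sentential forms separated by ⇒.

S ⇒ nZS ⇒ nSuS ⇒ nluS ⇒ nlunZS ⇒ nlunlZlS ⇒ nlunlvlS ⇒ nlunlvlnZS ⇒ nlunlvlnSuS ⇒ nlunlvlnluS ⇒ nlunlvlnlul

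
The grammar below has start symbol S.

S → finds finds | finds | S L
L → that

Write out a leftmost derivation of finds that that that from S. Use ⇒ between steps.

S ⇒ S L ⇒ S L L ⇒ S L L L ⇒ finds L L L ⇒ finds that L L ⇒ finds that that L ⇒ finds that that that

S ⇒ S L   [S → S L]
S L ⇒ S L L   [S → S L]
S L L ⇒ S L L L   [S → S L]
S L L L ⇒ finds L L L   [S → finds]
finds L L L ⇒ finds that L L   [L → that]
finds that L L ⇒ finds that that L   [L → that]
finds that that L ⇒ finds that that that   [L → that]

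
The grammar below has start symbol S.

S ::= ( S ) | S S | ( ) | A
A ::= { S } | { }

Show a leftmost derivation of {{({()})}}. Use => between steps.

S => A   [S ::= A]
A => {S}   [A ::= { S }]
{S} => {A}   [S ::= A]
{A} => {{S}}   [A ::= { S }]
{{S}} => {{(S)}}   [S ::= ( S )]
{{(S)}} => {{(A)}}   [S ::= A]
{{(A)}} => {{({S})}}   [A ::= { S }]
{{({S})}} => {{({()})}}   [S ::= ( )]

S => A => {S} => {A} => {{S}} => {{(S)}} => {{(A)}} => {{({S})}} => {{({()})}}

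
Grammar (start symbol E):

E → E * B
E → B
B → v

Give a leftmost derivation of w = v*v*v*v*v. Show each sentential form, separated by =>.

E => E*B   [E → E * B]
E*B => E*B*B   [E → E * B]
E*B*B => E*B*B*B   [E → E * B]
E*B*B*B => E*B*B*B*B   [E → E * B]
E*B*B*B*B => B*B*B*B*B   [E → B]
B*B*B*B*B => v*B*B*B*B   [B → v]
v*B*B*B*B => v*v*B*B*B   [B → v]
v*v*B*B*B => v*v*v*B*B   [B → v]
v*v*v*B*B => v*v*v*v*B   [B → v]
v*v*v*v*B => v*v*v*v*v   [B → v]

E => E*B => E*B*B => E*B*B*B => E*B*B*B*B => B*B*B*B*B => v*B*B*B*B => v*v*B*B*B => v*v*v*B*B => v*v*v*v*B => v*v*v*v*v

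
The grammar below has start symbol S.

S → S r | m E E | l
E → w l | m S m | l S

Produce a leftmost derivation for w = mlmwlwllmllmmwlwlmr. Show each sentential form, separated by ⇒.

S ⇒ Sr ⇒ mEEr ⇒ mlSEr ⇒ mlmEEEr ⇒ mlmwlEEr ⇒ mlmwlwlEr ⇒ mlmwlwllSr ⇒ mlmwlwllmEEr ⇒ mlmwlwllmlSEr ⇒ mlmwlwllmllEr ⇒ mlmwlwllmllmSmr ⇒ mlmwlwllmllmmEEmr ⇒ mlmwlwllmllmmwlEmr ⇒ mlmwlwllmllmmwlwlmr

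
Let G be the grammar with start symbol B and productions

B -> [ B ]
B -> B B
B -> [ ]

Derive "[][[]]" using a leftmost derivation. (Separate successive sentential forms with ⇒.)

B ⇒ BB ⇒ []B ⇒ [][B] ⇒ [][[]]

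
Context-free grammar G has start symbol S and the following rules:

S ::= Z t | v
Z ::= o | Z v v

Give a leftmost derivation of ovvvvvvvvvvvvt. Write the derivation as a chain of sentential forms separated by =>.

S => Zt   [S ::= Z t]
Zt => Zvvt   [Z ::= Z v v]
Zvvt => Zvvvvt   [Z ::= Z v v]
Zvvvvt => Zvvvvvvt   [Z ::= Z v v]
Zvvvvvvt => Zvvvvvvvvt   [Z ::= Z v v]
Zvvvvvvvvt => Zvvvvvvvvvvt   [Z ::= Z v v]
Zvvvvvvvvvvt => Zvvvvvvvvvvvvt   [Z ::= Z v v]
Zvvvvvvvvvvvvt => ovvvvvvvvvvvvt   [Z ::= o]

S => Zt => Zvvt => Zvvvvt => Zvvvvvvt => Zvvvvvvvvt => Zvvvvvvvvvvt => Zvvvvvvvvvvvvt => ovvvvvvvvvvvvt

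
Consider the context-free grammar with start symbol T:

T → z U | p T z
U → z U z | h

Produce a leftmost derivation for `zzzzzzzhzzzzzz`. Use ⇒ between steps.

T ⇒ zU ⇒ zzUz ⇒ zzzUzz ⇒ zzzzUzzz ⇒ zzzzzUzzzz ⇒ zzzzzzUzzzzz ⇒ zzzzzzzUzzzzzz ⇒ zzzzzzzhzzzzzz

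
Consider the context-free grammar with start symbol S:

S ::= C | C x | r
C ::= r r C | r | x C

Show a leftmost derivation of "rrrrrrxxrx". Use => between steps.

S => Cx => rrCx => rrrrCx => rrrrrrCx => rrrrrrxCx => rrrrrrxxCx => rrrrrrxxrx

S => Cx   [S ::= C x]
Cx => rrCx   [C ::= r r C]
rrCx => rrrrCx   [C ::= r r C]
rrrrCx => rrrrrrCx   [C ::= r r C]
rrrrrrCx => rrrrrrxCx   [C ::= x C]
rrrrrrxCx => rrrrrrxxCx   [C ::= x C]
rrrrrrxxCx => rrrrrrxxrx   [C ::= r]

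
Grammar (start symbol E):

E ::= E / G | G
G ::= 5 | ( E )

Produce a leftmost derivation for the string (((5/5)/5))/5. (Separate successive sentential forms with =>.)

E=>E/G=>G/G=>(E)/G=>(G)/G=>((E))/G=>((E/G))/G=>((G/G))/G=>(((E)/G))/G=>(((E/G)/G))/G=>(((G/G)/G))/G=>(((5/G)/G))/G=>(((5/5)/G))/G=>(((5/5)/5))/G=>(((5/5)/5))/5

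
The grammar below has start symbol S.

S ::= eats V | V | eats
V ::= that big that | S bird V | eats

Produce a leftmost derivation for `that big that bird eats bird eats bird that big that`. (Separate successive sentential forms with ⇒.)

S ⇒ V ⇒ S bird V ⇒ V bird V ⇒ that big that bird V ⇒ that big that bird S bird V ⇒ that big that bird eats bird V ⇒ that big that bird eats bird S bird V ⇒ that big that bird eats bird eats bird V ⇒ that big that bird eats bird eats bird that big that

S ⇒ V   [S ::= V]
V ⇒ S bird V   [V ::= S bird V]
S bird V ⇒ V bird V   [S ::= V]
V bird V ⇒ that big that bird V   [V ::= that big that]
that big that bird V ⇒ that big that bird S bird V   [V ::= S bird V]
that big that bird S bird V ⇒ that big that bird eats bird V   [S ::= eats]
that big that bird eats bird V ⇒ that big that bird eats bird S bird V   [V ::= S bird V]
that big that bird eats bird S bird V ⇒ that big that bird eats bird eats bird V   [S ::= eats]
that big that bird eats bird eats bird V ⇒ that big that bird eats bird eats bird that big that   [V ::= that big that]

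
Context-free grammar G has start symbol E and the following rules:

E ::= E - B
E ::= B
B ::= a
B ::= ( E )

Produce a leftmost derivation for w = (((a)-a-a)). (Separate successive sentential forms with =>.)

E => B => (E) => (B) => ((E)) => ((E-B)) => ((E-B-B)) => ((B-B-B)) => (((E)-B-B)) => (((B)-B-B)) => (((a)-B-B)) => (((a)-a-B)) => (((a)-a-a))

E => B   [E ::= B]
B => (E)   [B ::= ( E )]
(E) => (B)   [E ::= B]
(B) => ((E))   [B ::= ( E )]
((E)) => ((E-B))   [E ::= E - B]
((E-B)) => ((E-B-B))   [E ::= E - B]
((E-B-B)) => ((B-B-B))   [E ::= B]
((B-B-B)) => (((E)-B-B))   [B ::= ( E )]
(((E)-B-B)) => (((B)-B-B))   [E ::= B]
(((B)-B-B)) => (((a)-B-B))   [B ::= a]
(((a)-B-B)) => (((a)-a-B))   [B ::= a]
(((a)-a-B)) => (((a)-a-a))   [B ::= a]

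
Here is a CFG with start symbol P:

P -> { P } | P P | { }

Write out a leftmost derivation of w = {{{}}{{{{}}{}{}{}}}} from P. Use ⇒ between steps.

P ⇒ {P}   [P -> { P }]
{P} ⇒ {PP}   [P -> P P]
{PP} ⇒ {{P}P}   [P -> { P }]
{{P}P} ⇒ {{{}}P}   [P -> { }]
{{{}}P} ⇒ {{{}}{P}}   [P -> { P }]
{{{}}{P}} ⇒ {{{}}{{P}}}   [P -> { P }]
{{{}}{{P}}} ⇒ {{{}}{{PP}}}   [P -> P P]
{{{}}{{PP}}} ⇒ {{{}}{{PPP}}}   [P -> P P]
{{{}}{{PPP}}} ⇒ {{{}}{{{P}PP}}}   [P -> { P }]
{{{}}{{{P}PP}}} ⇒ {{{}}{{{{}}PP}}}   [P -> { }]
{{{}}{{{{}}PP}}} ⇒ {{{}}{{{{}}{}P}}}   [P -> { }]
{{{}}{{{{}}{}P}}} ⇒ {{{}}{{{{}}{}PP}}}   [P -> P P]
{{{}}{{{{}}{}PP}}} ⇒ {{{}}{{{{}}{}{}P}}}   [P -> { }]
{{{}}{{{{}}{}{}P}}} ⇒ {{{}}{{{{}}{}{}{}}}}   [P -> { }]

P ⇒ {P} ⇒ {PP} ⇒ {{P}P} ⇒ {{{}}P} ⇒ {{{}}{P}} ⇒ {{{}}{{P}}} ⇒ {{{}}{{PP}}} ⇒ {{{}}{{PPP}}} ⇒ {{{}}{{{P}PP}}} ⇒ {{{}}{{{{}}PP}}} ⇒ {{{}}{{{{}}{}P}}} ⇒ {{{}}{{{{}}{}PP}}} ⇒ {{{}}{{{{}}{}{}P}}} ⇒ {{{}}{{{{}}{}{}{}}}}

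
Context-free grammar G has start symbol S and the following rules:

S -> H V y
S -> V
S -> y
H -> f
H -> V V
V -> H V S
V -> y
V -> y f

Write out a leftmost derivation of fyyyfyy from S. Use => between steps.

S=>V=>HVS=>fVS=>fHVSS=>fVVVSS=>fyVVSS=>fyyVSS=>fyyyfSS=>fyyyfyS=>fyyyfyy

S => V   [S -> V]
V => HVS   [V -> H V S]
HVS => fVS   [H -> f]
fVS => fHVSS   [V -> H V S]
fHVSS => fVVVSS   [H -> V V]
fVVVSS => fyVVSS   [V -> y]
fyVVSS => fyyVSS   [V -> y]
fyyVSS => fyyyfSS   [V -> y f]
fyyyfSS => fyyyfyS   [S -> y]
fyyyfyS => fyyyfyy   [S -> y]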